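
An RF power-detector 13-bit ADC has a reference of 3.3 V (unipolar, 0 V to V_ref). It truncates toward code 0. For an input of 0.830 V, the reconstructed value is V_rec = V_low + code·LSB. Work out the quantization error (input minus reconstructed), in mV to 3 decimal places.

LSB = 3.3/2^13 = 402.83 µV.
(V_in − V_low)/LSB = (0.830 − 0)/0.000402832 = 2060.4121 → code 2060 (floor).
Code 2060 maps back to 0 + 2060×0.000402832 V = 0.82983398 V.
Error = 0.830 − 0.82983398 = 0.000166016 V = 0.166 mV.

0.166 mV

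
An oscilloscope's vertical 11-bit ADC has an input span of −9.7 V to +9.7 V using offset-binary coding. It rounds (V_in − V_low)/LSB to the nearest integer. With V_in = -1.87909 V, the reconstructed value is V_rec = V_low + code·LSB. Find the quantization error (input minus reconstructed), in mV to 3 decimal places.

Step size: 19.4 V ÷ 2^11 = 9.473 mV.
(-1.87909 − (−9.7))/0.00947266 = 825.6301; round gives code 826.
V_rec = (−9.7) + 826·0.00947266 = -1.8755859 V.
Difference: -0.00350406 V → -3.504 mV.

-3.504 mV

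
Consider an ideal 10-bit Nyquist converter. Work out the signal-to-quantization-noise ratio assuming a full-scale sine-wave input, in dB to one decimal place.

SNR ≈ 6.02·N + 1.76 dB = 6.02·10 + 1.76 = 61.96 dB.

62.0 dB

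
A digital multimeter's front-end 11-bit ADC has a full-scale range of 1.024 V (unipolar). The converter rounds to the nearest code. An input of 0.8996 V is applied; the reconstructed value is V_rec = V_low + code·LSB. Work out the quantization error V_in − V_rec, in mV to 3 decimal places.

0.100 mV

LSB = 1.024/2^11 = 0.500 mV.
(V_in − V_low)/LSB = (0.8996 − 0)/0.0005 = 1799.2000 → code 1799 (round).
Code 1799 maps back to 0 + 1799×0.0005 V = 0.8995 V.
Difference: 0.0001 V → 0.100 mV.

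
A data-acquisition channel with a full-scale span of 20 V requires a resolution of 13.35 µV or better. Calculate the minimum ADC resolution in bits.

21 bits

Number of steps required ≥ 20 V / 13.35 µV = 1498127.34.
Need 2^N ≥ 1498127.34; 2^20 = 1048576, 2^21 = 2097152.
Minimum N = 21.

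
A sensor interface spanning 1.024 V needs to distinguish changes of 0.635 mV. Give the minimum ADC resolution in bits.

11 bits

Number of steps required ≥ 1.024 V / 0.635 mV = 1612.60.
Need 2^N ≥ 1612.60; 2^10 = 1024, 2^11 = 2048.
Minimum N = 11.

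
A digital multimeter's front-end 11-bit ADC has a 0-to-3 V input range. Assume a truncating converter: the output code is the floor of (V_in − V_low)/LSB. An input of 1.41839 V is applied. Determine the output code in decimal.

code 968

Full-scale span = 3 V; LSB = 3/2^11 = 1.465 mV.
(1.41839 − 0) / 0.00146484 = 968.288 LSBs.
So the output code is 968.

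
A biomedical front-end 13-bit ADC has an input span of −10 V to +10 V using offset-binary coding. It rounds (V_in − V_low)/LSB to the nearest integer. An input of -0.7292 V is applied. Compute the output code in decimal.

code 3797

LSB = 20 V / 8192 = 2.441 mV.
(-0.7292 − (−10)) / 0.00244141 = 3797.320 LSBs.
So the output code is 3797.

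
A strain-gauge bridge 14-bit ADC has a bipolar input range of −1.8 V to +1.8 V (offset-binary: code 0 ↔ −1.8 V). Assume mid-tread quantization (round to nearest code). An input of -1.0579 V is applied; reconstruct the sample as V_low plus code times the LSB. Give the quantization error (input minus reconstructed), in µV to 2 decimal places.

83.40 µV

Step size: 3.6 V ÷ 2^14 = 219.73 µV.
(V_in − V_low)/LSB = (-1.0579 − (−1.8))/0.000219727 = 3377.3796 → code 3377 (round).
Reconstructed: -1.0579834 V.
V_in − V_rec = 8.33984e-05 V = 83.40 µV.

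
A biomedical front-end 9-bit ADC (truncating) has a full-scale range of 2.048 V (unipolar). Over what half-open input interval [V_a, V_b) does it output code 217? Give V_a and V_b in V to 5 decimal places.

LSB = 2.048/2^9 = 4.000 mV.
V_a = V_low + 217·LSB = 0.868 V; V_b = V_low + 218·LSB = 0.872 V.

[0.86800 V, 0.87200 V)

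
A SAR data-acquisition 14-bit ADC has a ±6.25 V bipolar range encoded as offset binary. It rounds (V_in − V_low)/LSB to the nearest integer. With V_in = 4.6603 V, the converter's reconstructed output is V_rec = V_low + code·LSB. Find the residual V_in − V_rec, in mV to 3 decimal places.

One LSB is 12.5 V / 16384 = 0.763 mV.
(V_in − V_low)/LSB = (4.6603 − (−6.25))/0.000762939 = 14300.3484 → code 14300 (round).
Code 14300 maps back to (−6.25) + 14300×0.000762939 V = 4.6600342 V.
Difference: 0.00026582 V → 0.266 mV.

0.266 mV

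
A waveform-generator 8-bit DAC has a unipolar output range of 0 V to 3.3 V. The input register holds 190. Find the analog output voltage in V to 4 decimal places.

LSB = 3.3 V / 2^8 = 12.891 mV.
V_out = 0 + 190 × 0.0128906 V = 2.44922 V.

2.4492 V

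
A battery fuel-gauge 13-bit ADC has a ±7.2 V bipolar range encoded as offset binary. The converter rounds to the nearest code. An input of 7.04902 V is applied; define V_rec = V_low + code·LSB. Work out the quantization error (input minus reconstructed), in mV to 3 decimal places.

One LSB is 14.4 V / 8192 = 1.758 mV.
(7.04902 − (−7.2))/0.00175781 = 8106.1092; round gives code 8106.
Code 8106 maps back to (−7.2) + 8106×0.00175781 V = 7.0488281 V.
V_in − V_rec = 0.000191875 V = 0.192 mV.

0.192 mV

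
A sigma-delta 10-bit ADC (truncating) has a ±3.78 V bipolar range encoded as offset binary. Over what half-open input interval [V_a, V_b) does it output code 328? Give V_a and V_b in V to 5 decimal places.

[-1.35844 V, -1.35105 V)

LSB = 7.56/2^10 = 7.383 mV.
V_a = V_low + 328·LSB = -1.35844 V; V_b = V_low + 329·LSB = -1.35105 V.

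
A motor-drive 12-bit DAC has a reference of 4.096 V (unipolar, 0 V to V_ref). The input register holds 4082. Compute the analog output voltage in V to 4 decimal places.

4.0820 V

LSB = 4.096 V / 2^12 = 1.000 mV.
V_out = 0 + 4082 × 0.001 V = 4.082 V.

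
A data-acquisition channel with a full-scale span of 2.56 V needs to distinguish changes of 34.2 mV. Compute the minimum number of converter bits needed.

7 bits

Number of steps required ≥ 2.56 V / 34.2 mV = 74.85.
Need 2^N ≥ 74.85; 2^6 = 64, 2^7 = 128.
Minimum N = 7.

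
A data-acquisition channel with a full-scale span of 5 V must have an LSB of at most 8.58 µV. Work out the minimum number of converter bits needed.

Number of steps required ≥ 5 V / 8.58 µV = 582750.58.
Need 2^N ≥ 582750.58; 2^19 = 524288, 2^20 = 1048576.
Minimum N = 20.

20 bits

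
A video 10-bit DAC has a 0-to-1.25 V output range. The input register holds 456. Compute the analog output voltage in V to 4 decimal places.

LSB = 1.25 V / 2^10 = 1.221 mV.
V_out = 0 + 456 × 0.0012207 V = 0.556641 V.

0.5566 V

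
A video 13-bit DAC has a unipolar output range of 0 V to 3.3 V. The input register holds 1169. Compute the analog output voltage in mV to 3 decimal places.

470.911 mV

LSB = 3.3 V / 2^13 = 402.83 µV.
V_out = 0 + 1169 × 0.000402832 V = 0.470911 V.
= 470.911 mV.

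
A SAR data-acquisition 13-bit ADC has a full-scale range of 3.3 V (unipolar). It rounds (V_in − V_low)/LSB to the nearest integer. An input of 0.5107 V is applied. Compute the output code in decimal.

LSB = 3.3 V / 8192 = 402.83 µV.
Input sits at 1267.774 steps above V_low.
Round → code 1268.

code 1268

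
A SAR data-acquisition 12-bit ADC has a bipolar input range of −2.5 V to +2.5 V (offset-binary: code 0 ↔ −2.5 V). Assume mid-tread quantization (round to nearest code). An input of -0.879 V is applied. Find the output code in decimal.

LSB = 5 V / 4096 = 1.221 mV.
(V_in − V_low)/LSB = (-0.879 − (−2.5)) / 0.0012207 = 1327.923.
So the output code is 1328.

code 1328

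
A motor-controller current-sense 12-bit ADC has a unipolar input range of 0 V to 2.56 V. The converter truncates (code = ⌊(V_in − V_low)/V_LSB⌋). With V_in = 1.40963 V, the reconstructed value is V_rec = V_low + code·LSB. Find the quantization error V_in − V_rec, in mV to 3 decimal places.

0.255 mV

LSB = 2.56/2^12 = 0.625 mV.
(1.40963 − 0)/0.000625 = 2255.4080; ⌊·⌋ gives code 2255.
Reconstructed: 1.409375 V.
Difference: 0.000255 V → 0.255 mV.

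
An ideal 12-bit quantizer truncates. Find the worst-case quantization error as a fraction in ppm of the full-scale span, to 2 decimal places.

244.14 ppm

Truncating → worst-case error = 1 LSB = V_FS/2^12, so 1e+06/4096 = 244.141 ppm of full scale.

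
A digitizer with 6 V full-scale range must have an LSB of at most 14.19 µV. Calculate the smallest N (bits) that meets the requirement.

Number of steps required ≥ 6 V / 14.19 µV = 422832.98.
Need 2^N ≥ 422832.98; 2^18 = 262144, 2^19 = 524288.
Minimum N = 19.

19 bits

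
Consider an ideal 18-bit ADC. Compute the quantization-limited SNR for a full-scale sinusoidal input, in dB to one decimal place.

110.1 dB

SNR ≈ 6.02·N + 1.76 dB = 6.02·18 + 1.76 = 110.12 dB.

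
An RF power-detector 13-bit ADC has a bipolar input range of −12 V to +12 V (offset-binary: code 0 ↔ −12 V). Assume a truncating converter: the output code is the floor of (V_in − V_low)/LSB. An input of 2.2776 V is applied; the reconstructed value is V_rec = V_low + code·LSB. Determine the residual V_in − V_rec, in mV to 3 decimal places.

1.233 mV

LSB = 24/2^13 = 2.930 mV.
(2.2776 − (−12))/0.00292969 = 4873.4208; ⌊·⌋ gives code 4873.
Code 4873 maps back to (−12) + 4873×0.00292969 V = 2.2763672 V.
Difference: 0.00123281 V → 1.233 mV.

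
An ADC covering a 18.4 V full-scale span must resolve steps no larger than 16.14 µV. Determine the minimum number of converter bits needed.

Number of steps required ≥ 18.4 V / 16.14 µV = 1140024.78.
Need 2^N ≥ 1140024.78; 2^20 = 1048576, 2^21 = 2097152.
Minimum N = 21.

21 bits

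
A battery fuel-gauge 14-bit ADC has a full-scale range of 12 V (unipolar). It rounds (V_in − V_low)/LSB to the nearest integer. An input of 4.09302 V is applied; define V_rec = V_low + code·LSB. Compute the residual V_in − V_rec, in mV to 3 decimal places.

One LSB is 12 V / 16384 = 0.732 mV.
Scaled input = 5588.3366 LSBs, so code = 5588.
Reconstructed: 4.0927734 V.
Difference: 0.000246562 V → 0.247 mV.

0.247 mV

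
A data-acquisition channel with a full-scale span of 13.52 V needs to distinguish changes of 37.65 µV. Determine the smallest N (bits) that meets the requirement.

19 bits

Number of steps required ≥ 13.52 V / 37.65 µV = 359096.95.
Need 2^N ≥ 359096.95; 2^18 = 262144, 2^19 = 524288.
Minimum N = 19.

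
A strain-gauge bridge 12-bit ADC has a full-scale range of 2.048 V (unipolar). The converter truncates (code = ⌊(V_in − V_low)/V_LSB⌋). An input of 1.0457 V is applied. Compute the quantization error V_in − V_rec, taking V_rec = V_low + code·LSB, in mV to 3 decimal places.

0.200 mV

Step size: 2.048 V ÷ 2^12 = 0.500 mV.
Scaled input = 2091.4000 LSBs, so code = 2091.
Reconstructed: 1.0455 V.
V_in − V_rec = 0.0002 V = 0.200 mV.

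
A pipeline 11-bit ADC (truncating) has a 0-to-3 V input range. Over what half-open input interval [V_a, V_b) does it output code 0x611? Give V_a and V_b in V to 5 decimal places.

[2.27490 V, 2.27637 V)

LSB = 3/2^11 = 1.465 mV.
Code 0x611 = 1553 decimal.
V_a = V_low + 1553·LSB = 2.2749 V; V_b = V_low + 1554·LSB = 2.27637 V.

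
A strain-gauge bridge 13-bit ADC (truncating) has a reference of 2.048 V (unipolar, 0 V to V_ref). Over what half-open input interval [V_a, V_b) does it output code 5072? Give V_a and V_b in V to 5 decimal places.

LSB = 2.048/2^13 = 250.00 µV.
V_a = V_low + 5072·LSB = 1.268 V; V_b = V_low + 5073·LSB = 1.26825 V.

[1.26800 V, 1.26825 V)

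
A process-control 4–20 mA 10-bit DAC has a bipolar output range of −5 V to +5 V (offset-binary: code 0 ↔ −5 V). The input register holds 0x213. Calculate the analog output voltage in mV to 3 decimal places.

185.547 mV

LSB = 10 V / 2^10 = 9.766 mV.
Code 0x213 = 531 decimal.
V_out = (−5) + 531 × 0.00976562 V = 0.185547 V.
= 185.547 mV.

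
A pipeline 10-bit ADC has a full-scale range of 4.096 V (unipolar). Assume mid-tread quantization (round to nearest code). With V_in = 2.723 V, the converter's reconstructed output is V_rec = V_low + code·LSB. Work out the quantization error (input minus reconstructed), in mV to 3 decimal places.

One LSB is 4.096 V / 1024 = 4.000 mV.
(V_in − V_low)/LSB = (2.723 − 0)/0.004 = 680.7500 → code 681 (round).
V_rec = 0 + 681·0.004 = 2.724 V.
Error = 2.723 − 2.724 = -0.001 V = -1.000 mV.

-1.000 mV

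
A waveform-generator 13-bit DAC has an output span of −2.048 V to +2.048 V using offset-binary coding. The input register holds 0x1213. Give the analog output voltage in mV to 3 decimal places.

265.500 mV

LSB = 4.096 V / 2^13 = 0.500 mV.
Code 0x1213 = 4627 decimal.
V_out = (−2.048) + 4627 × 0.0005 V = 0.2655 V.
= 265.500 mV.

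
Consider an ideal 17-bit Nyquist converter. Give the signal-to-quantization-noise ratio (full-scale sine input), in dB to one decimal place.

104.1 dB

SNR ≈ 6.02·N + 1.76 dB = 6.02·17 + 1.76 = 104.10 dB.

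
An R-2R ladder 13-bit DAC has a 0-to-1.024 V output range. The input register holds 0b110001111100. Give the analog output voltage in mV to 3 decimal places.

LSB = 1.024 V / 2^13 = 125.00 µV.
Code 0b110001111100 = 3196 decimal.
V_out = 0 + 3196 × 0.000125 V = 0.3995 V.
= 399.500 mV.

399.500 mV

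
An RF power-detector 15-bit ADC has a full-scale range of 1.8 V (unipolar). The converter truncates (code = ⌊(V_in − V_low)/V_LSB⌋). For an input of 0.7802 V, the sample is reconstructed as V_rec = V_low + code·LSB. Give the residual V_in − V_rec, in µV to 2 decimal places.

Step size: 1.8 V ÷ 2^15 = 54.93 µV.
(V_in − V_low)/LSB = (0.7802 − 0)/5.49316e-05 = 14203.1076 → code 14203 (floor).
Reconstructed: 0.78019409 V.
Difference: 5.9082e-06 V → 5.91 µV.

5.91 µV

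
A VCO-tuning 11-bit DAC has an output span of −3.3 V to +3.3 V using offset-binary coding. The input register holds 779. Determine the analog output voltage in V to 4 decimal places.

LSB = 6.6 V / 2^11 = 3.223 mV.
V_out = (−3.3) + 779 × 0.00322266 V = -0.789551 V.

-0.7896 V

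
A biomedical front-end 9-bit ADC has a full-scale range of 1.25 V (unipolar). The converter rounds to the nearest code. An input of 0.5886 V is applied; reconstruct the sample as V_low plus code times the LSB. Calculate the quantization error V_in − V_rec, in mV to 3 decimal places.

One LSB is 1.25 V / 512 = 2.441 mV.
(V_in − V_low)/LSB = (0.5886 − 0)/0.00244141 = 241.0906 → code 241 (round).
Code 241 maps back to 0 + 241×0.00244141 V = 0.58837891 V.
V_in − V_rec = 0.000221094 V = 0.221 mV.

0.221 mV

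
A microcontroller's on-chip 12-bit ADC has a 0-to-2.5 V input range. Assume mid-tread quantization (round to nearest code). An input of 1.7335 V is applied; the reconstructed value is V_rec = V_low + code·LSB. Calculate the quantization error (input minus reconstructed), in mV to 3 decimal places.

0.102 mV

Step size: 2.5 V ÷ 2^12 = 0.610 mV.
Scaled input = 2840.1664 LSBs, so code = 2840.
V_rec = 0 + 2840·0.000610352 = 1.7333984 V.
Difference: 0.000101562 V → 0.102 mV.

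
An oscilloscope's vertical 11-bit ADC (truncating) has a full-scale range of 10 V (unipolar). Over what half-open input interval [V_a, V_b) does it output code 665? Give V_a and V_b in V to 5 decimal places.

[3.24707 V, 3.25195 V)

LSB = 10/2^11 = 4.883 mV.
V_a = V_low + 665·LSB = 3.24707 V; V_b = V_low + 666·LSB = 3.25195 V.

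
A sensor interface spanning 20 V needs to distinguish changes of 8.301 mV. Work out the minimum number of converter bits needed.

12 bits

Number of steps required ≥ 20 V / 8.301 mV = 2409.35.
Need 2^N ≥ 2409.35; 2^11 = 2048, 2^12 = 4096.
Minimum N = 12.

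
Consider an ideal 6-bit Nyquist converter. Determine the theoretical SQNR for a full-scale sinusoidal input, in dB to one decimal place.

SNR ≈ 6.02·N + 1.76 dB = 6.02·6 + 1.76 = 37.88 dB.

37.9 dB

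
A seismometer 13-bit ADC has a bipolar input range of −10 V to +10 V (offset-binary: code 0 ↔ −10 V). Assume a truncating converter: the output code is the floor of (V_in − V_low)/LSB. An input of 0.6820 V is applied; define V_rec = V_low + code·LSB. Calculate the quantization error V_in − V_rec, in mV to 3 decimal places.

LSB = 20/2^13 = 2.441 mV.
(V_in − V_low)/LSB = (0.6820 − (−10))/0.00244141 = 4375.3472 → code 4375 (floor).
Reconstructed: 0.68115234 V.
Difference: 0.000847656 V → 0.848 mV.

0.848 mV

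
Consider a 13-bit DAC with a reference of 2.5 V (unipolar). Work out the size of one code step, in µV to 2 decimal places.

305.18 µV

Full-scale span = 2.5 V.
LSB = 2.5 / 2^13 = 2.5 / 8192 = 0.000305176 V = 305.18 µV.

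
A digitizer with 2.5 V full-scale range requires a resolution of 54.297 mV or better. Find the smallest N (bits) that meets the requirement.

6 bits

Number of steps required ≥ 2.5 V / 54.297 mV = 46.04.
Need 2^N ≥ 46.04; 2^5 = 32, 2^6 = 64.
Minimum N = 6.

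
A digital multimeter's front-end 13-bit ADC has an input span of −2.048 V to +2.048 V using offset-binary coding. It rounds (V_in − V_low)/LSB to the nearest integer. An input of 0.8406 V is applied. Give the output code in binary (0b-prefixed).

code 0b1011010010001 (decimal 5777)

LSB = 4.096 V / 8192 = 0.500 mV.
(V_in − V_low)/LSB = (0.8406 − (−2.048)) / 0.0005 = 5777.200.
Round → code 5777.
In binary (0b-prefixed): 0b1011010010001.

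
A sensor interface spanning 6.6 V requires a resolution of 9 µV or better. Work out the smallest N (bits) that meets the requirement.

Number of steps required ≥ 6.6 V / 9 µV = 733333.33.
Need 2^N ≥ 733333.33; 2^19 = 524288, 2^20 = 1048576.
Minimum N = 20.

20 bits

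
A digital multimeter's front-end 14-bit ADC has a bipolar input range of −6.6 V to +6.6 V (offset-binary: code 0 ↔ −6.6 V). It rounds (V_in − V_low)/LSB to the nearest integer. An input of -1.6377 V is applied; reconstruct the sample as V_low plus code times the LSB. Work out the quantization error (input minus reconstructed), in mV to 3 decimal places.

Step size: 13.2 V ÷ 2^14 = 0.806 mV.
(-1.6377 − (−6.6))/0.000805664 = 6159.2669; round gives code 6159.
Code 6159 maps back to (−6.6) + 6159×0.000805664 V = -1.637915 V.
Error = -1.6377 − (−1.637915) = 0.000215039 V = 0.215 mV.

0.215 mV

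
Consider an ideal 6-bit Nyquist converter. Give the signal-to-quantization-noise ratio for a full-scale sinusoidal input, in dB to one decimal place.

37.9 dB

SNR ≈ 6.02·N + 1.76 dB = 6.02·6 + 1.76 = 37.88 dB.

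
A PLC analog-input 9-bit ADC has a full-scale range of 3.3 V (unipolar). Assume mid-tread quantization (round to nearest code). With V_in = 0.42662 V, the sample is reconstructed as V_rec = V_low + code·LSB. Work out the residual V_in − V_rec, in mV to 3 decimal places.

1.229 mV

LSB = 3.3/2^9 = 6.445 mV.
(0.42662 − 0)/0.00644531 = 66.1907; round gives code 66.
Code 66 maps back to 0 + 66×0.00644531 V = 0.42539063 V.
V_in − V_rec = 0.00122937 V = 1.229 mV.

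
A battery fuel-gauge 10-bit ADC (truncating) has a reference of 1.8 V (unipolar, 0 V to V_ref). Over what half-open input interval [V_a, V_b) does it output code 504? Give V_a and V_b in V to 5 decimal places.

LSB = 1.8/2^10 = 1.758 mV.
V_a = V_low + 504·LSB = 0.885938 V; V_b = V_low + 505·LSB = 0.887695 V.

[0.88594 V, 0.88770 V)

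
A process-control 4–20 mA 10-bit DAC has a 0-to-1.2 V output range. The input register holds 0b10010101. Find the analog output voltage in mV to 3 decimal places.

174.609 mV

LSB = 1.2 V / 2^10 = 1.172 mV.
Code 0b10010101 = 149 decimal.
V_out = 0 + 149 × 0.00117187 V = 0.174609 V.
= 174.609 mV.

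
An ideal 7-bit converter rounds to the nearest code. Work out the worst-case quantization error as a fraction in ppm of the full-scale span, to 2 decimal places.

Rounding → worst-case error = ½ LSB = V_FS/2^8, so 1e+06/256 = 3906.25 ppm of full scale.

3906.25 ppm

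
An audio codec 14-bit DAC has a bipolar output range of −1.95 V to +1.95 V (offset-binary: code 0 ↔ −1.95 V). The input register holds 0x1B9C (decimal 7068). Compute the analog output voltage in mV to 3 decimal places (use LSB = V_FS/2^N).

LSB = 3.9 V / 2^14 = 238.04 µV.
Code 0x1B9C = 7068 decimal.
V_out = (−1.95) + 7068 × 0.000238037 V = -0.267554 V.
= -267.554 mV.

-267.554 mV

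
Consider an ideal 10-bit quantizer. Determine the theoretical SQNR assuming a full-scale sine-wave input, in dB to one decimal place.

SNR ≈ 6.02·N + 1.76 dB = 6.02·10 + 1.76 = 61.96 dB.

62.0 dB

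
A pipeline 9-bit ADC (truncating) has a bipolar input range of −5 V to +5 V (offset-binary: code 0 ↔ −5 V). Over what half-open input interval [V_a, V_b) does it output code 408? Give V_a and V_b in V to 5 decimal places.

LSB = 10/2^9 = 19.531 mV.
V_a = V_low + 408·LSB = 2.96875 V; V_b = V_low + 409·LSB = 2.98828 V.

[2.96875 V, 2.98828 V)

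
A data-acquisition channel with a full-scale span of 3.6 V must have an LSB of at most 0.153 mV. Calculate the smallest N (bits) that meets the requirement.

Number of steps required ≥ 3.6 V / 0.153 mV = 23529.41.
Need 2^N ≥ 23529.41; 2^14 = 16384, 2^15 = 32768.
Minimum N = 15.

15 bits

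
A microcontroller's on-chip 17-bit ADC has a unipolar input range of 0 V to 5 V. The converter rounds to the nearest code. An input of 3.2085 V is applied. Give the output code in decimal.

Full-scale span = 5 V; LSB = 5/2^17 = 38.15 µV.
(V_in − V_low)/LSB = (3.2085 − 0) / 3.8147e-05 = 84108.902.
Round → code 84109.

code 84109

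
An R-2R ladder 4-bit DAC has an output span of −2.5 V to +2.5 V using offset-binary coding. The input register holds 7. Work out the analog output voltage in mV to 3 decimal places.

LSB = 5 V / 2^4 = 312.500 mV.
V_out = (−2.5) + 7 × 0.3125 V = -0.3125 V.
= -312.500 mV.

-312.500 mV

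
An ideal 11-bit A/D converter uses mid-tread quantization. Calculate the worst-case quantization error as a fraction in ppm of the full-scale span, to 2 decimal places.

244.14 ppm

Rounding → worst-case error = ½ LSB = V_FS/2^12, so 1e+06/4096 = 244.141 ppm of full scale.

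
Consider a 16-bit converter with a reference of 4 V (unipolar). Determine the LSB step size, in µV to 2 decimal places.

Full-scale span = 4 V.
LSB = 4 / 2^16 = 4 / 65536 = 6.10352e-05 V = 61.04 µV.

61.04 µV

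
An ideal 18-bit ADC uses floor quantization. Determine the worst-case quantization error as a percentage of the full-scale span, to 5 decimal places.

0.00038 %

Truncating → worst-case error = 1 LSB = V_FS/2^18, so 100/262144 = 0.00038147 % of full scale.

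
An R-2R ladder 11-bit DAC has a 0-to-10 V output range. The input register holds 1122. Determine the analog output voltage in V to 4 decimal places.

LSB = 10 V / 2^11 = 4.883 mV.
V_out = 0 + 1122 × 0.00488281 V = 5.47852 V.

5.4785 V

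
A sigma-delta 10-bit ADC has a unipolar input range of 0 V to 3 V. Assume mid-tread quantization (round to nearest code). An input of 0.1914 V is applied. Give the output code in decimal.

code 65

Full-scale span = 3 V; LSB = 3/2^10 = 2.930 mV.
(V_in − V_low)/LSB = (0.1914 − 0) / 0.00292969 = 65.331.
Round → code 65.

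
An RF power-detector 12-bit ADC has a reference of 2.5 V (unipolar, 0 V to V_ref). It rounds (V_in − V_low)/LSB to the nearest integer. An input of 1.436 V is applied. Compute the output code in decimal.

code 2353

With 4096 levels over 2.5 V, one step is 0.610 mV.
(1.436 − 0) / 0.000610352 = 2352.742 LSBs.
Round → code 2353.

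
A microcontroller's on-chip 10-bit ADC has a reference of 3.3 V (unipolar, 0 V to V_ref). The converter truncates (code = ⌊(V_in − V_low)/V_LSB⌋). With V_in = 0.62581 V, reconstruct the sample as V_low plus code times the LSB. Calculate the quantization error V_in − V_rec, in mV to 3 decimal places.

0.615 mV

LSB = 3.3/2^10 = 3.223 mV.
Scaled input = 194.1907 LSBs, so code = 194.
Code 194 maps back to 0 + 194×0.00322266 V = 0.62519531 V.
V_in − V_rec = 0.000614687 V = 0.615 mV.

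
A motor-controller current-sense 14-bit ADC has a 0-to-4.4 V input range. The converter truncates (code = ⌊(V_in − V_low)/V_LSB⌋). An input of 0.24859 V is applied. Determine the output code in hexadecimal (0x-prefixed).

LSB = 4.4 V / 16384 = 268.55 µV.
(0.24859 − 0) / 0.000268555 = 925.659 LSBs.
So the output code is 925.
In hexadecimal (0x-prefixed): 0x39D.

code 0x39D (decimal 925)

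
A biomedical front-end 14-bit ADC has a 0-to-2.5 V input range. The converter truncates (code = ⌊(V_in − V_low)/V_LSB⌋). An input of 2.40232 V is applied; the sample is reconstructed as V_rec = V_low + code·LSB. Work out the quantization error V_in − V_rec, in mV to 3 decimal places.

One LSB is 2.5 V / 16384 = 152.59 µV.
(2.40232 − 0)/0.000152588 = 15743.8444; ⌊·⌋ gives code 15743.
Code 15743 maps back to 0 + 15743×0.000152588 V = 2.4021912 V.
Difference: 0.000128838 V → 0.129 mV.

0.129 mV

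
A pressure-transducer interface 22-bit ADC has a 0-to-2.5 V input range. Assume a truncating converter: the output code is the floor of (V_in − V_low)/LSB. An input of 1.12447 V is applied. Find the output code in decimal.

Full-scale span = 2.5 V; LSB = 2.5/2^22 = 0.60 µV.
Input sits at 1886547.608 steps above V_low.
⌊·⌋(1886547.608) = 1886547.

code 1886547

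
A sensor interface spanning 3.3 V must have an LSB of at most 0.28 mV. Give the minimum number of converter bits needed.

Number of steps required ≥ 3.3 V / 0.28 mV = 11785.71.
Need 2^N ≥ 11785.71; 2^13 = 8192, 2^14 = 16384.
Minimum N = 14.

14 bits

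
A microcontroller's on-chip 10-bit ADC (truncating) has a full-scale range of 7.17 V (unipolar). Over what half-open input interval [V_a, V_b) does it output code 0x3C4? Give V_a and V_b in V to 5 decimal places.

[6.74988 V, 6.75688 V)

LSB = 7.17/2^10 = 7.002 mV.
Code 0x3C4 = 964 decimal.
V_a = V_low + 964·LSB = 6.74988 V; V_b = V_low + 965·LSB = 6.75688 V.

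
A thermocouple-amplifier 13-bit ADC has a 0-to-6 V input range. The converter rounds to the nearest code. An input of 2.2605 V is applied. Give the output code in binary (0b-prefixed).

Full-scale span = 6 V; LSB = 6/2^13 = 0.732 mV.
(V_in − V_low)/LSB = (2.2605 − 0) / 0.000732422 = 3086.336.
Round → code 3086.
In binary (0b-prefixed): 0b110000001110.

code 0b110000001110 (decimal 3086)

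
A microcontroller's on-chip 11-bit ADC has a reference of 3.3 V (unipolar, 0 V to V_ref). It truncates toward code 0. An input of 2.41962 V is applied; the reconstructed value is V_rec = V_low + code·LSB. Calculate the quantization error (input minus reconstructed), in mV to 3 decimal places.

1.016 mV

LSB = 3.3/2^11 = 1.611 mV.
(2.41962 − 0)/0.00161133 = 1501.6308; ⌊·⌋ gives code 1501.
Code 1501 maps back to 0 + 1501×0.00161133 V = 2.4186035 V.
V_in − V_rec = 0.00101648 V = 1.016 mV.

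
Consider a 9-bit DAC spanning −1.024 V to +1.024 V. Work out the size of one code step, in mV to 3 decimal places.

4.000 mV

Full-scale span = 2.048 V.
LSB = 2.048 / 2^9 = 2.048 / 512 = 0.004 V = 4.000 mV.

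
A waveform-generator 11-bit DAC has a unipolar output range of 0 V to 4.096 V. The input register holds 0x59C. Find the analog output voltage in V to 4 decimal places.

2.8720 V

LSB = 4.096 V / 2^11 = 2.000 mV.
Code 0x59C = 1436 decimal.
V_out = 0 + 1436 × 0.002 V = 2.872 V.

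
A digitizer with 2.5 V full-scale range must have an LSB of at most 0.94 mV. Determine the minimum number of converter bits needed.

12 bits

Number of steps required ≥ 2.5 V / 0.94 mV = 2659.57.
Need 2^N ≥ 2659.57; 2^11 = 2048, 2^12 = 4096.
Minimum N = 12.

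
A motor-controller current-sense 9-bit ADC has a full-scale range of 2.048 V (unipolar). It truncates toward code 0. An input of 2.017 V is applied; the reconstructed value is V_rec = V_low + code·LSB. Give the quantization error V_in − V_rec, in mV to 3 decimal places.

1.000 mV

LSB = 2.048/2^9 = 4.000 mV.
(2.017 − 0)/0.004 = 504.2500; ⌊·⌋ gives code 504.
Code 504 maps back to 0 + 504×0.004 V = 2.016 V.
Error = 2.017 − 2.016 = 0.001 V = 1.000 mV.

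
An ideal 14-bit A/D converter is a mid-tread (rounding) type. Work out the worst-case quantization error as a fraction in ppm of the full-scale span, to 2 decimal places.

Rounding → worst-case error = ½ LSB = V_FS/2^15, so 1e+06/32768 = 30.5176 ppm of full scale.

30.52 ppm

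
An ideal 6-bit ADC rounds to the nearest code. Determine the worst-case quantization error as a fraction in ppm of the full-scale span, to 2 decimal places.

7812.50 ppm

Rounding → worst-case error = ½ LSB = V_FS/2^7, so 1e+06/128 = 7812.5 ppm of full scale.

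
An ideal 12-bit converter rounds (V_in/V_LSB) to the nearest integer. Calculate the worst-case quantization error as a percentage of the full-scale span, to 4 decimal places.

Rounding → worst-case error = ½ LSB = V_FS/2^13, so 100/8192 = 0.012207 % of full scale.

0.0122 %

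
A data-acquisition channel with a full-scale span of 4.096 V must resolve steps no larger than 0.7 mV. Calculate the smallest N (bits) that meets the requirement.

13 bits

Number of steps required ≥ 4.096 V / 0.7 mV = 5851.43.
Need 2^N ≥ 5851.43; 2^12 = 4096, 2^13 = 8192.
Minimum N = 13.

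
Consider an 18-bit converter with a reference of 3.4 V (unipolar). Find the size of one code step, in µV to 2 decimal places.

12.97 µV

Full-scale span = 3.4 V.
LSB = 3.4 / 2^18 = 3.4 / 262144 = 1.297e-05 V = 12.97 µV.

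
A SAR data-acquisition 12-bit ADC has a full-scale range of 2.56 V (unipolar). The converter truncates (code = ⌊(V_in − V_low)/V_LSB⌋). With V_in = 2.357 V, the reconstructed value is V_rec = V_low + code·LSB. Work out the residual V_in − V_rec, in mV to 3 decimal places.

0.125 mV

One LSB is 2.56 V / 4096 = 0.625 mV.
Scaled input = 3771.2000 LSBs, so code = 3771.
Reconstructed: 2.356875 V.
V_in − V_rec = 0.000125 V = 0.125 mV.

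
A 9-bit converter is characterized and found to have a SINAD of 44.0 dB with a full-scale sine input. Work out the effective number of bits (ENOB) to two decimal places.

7.02 bits

ENOB = (SINAD − 1.76) / 6.02 = (44.0 − 1.76)/6.02 = 7.017.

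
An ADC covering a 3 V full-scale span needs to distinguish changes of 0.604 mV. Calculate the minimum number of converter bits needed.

13 bits

Number of steps required ≥ 3 V / 0.604 mV = 4966.89.
Need 2^N ≥ 4966.89; 2^12 = 4096, 2^13 = 8192.
Minimum N = 13.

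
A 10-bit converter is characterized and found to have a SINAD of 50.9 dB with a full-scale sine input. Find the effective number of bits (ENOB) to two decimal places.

ENOB = (SINAD − 1.76) / 6.02 = (50.9 − 1.76)/6.02 = 8.163.

8.16 bits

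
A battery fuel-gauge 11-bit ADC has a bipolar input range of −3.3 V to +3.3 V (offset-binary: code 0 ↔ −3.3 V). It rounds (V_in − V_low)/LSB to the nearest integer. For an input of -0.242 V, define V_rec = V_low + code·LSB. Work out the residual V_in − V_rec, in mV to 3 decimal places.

One LSB is 6.6 V / 2048 = 3.223 mV.
(V_in − V_low)/LSB = (-0.242 − (−3.3))/0.00322266 = 948.9067 → code 949 (round).
Reconstructed: -0.24169922 V.
Difference: -0.000300781 V → -0.301 mV.

-0.301 mV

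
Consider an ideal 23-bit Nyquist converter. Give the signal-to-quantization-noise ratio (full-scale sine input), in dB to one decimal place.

140.2 dB

SNR ≈ 6.02·N + 1.76 dB = 6.02·23 + 1.76 = 140.22 dB.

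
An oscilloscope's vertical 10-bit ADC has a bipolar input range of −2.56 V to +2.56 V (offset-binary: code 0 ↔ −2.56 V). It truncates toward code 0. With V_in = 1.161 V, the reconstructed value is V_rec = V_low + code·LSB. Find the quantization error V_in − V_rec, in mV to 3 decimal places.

Step size: 5.12 V ÷ 2^10 = 5.000 mV.
(1.161 − (−2.56))/0.005 = 744.2000; ⌊·⌋ gives code 744.
V_rec = (−2.56) + 744·0.005 = 1.16 V.
V_in − V_rec = 0.001 V = 1.000 mV.

1.000 mV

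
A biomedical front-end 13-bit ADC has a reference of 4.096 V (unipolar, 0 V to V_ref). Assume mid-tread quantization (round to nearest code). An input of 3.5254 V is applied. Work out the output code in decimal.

With 8192 levels over 4.096 V, one step is 0.500 mV.
(3.5254 − 0) / 0.0005 = 7050.800 LSBs.
round(7050.800) = 7051.

code 7051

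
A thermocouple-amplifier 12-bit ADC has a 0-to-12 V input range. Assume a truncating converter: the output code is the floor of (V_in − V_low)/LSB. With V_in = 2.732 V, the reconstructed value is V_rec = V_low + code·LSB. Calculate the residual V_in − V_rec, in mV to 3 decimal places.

1.531 mV

Step size: 12 V ÷ 2^12 = 2.930 mV.
Scaled input = 932.5227 LSBs, so code = 932.
Code 932 maps back to 0 + 932×0.00292969 V = 2.7304688 V.
Difference: 0.00153125 V → 1.531 mV.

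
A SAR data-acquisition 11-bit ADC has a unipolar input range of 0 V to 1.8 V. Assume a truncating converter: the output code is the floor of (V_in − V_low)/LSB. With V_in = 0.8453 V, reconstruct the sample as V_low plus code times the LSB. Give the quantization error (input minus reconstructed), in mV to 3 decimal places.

One LSB is 1.8 V / 2048 = 0.879 mV.
(V_in − V_low)/LSB = (0.8453 − 0)/0.000878906 = 961.7636 → code 961 (floor).
Reconstructed: 0.84462891 V.
Difference: 0.000671094 V → 0.671 mV.

0.671 mV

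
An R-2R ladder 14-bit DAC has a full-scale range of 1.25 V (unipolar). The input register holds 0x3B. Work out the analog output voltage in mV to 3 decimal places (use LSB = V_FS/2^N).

4.501 mV

LSB = 1.25 V / 2^14 = 76.29 µV.
Code 0x3B = 59 decimal.
V_out = 0 + 59 × 7.62939e-05 V = 0.00450134 V.
= 4.501 mV.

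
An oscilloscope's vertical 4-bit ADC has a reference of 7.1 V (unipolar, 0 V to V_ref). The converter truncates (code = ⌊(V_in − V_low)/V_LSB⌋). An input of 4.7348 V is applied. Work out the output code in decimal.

code 10

With 16 levels over 7.1 V, one step is 443.750 mV.
Input sits at 10.670 steps above V_low.
Floor → code 10.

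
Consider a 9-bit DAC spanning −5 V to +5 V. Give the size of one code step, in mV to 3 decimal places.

Full-scale span = 10 V.
LSB = 10 / 2^9 = 10 / 512 = 0.0195312 V = 19.531 mV.

19.531 mV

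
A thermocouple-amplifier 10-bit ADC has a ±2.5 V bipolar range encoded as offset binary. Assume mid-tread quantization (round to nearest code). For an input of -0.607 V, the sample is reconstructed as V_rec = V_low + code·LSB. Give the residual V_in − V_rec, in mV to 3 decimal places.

LSB = 5/2^10 = 4.883 mV.
Scaled input = 387.6864 LSBs, so code = 388.
Reconstructed: -0.60546875 V.
V_in − V_rec = -0.00153125 V = -1.531 mV.

-1.531 mV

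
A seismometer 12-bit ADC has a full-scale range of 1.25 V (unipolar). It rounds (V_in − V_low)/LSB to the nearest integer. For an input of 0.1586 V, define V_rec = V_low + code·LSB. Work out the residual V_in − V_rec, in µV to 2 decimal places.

Step size: 1.25 V ÷ 2^12 = 305.18 µV.
Scaled input = 519.7005 LSBs, so code = 520.
Reconstructed: 0.15869141 V.
Difference: -9.14063e-05 V → -91.41 µV.

-91.41 µV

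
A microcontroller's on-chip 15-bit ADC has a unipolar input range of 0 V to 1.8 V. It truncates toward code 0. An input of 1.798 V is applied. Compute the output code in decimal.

Full-scale span = 1.8 V; LSB = 1.8/2^15 = 54.93 µV.
Input sits at 32731.591 steps above V_low.
So the output code is 32731.

code 32731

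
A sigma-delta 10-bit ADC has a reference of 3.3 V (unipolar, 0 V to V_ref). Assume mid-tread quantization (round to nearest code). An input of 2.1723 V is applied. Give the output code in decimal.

Full-scale span = 3.3 V; LSB = 3.3/2^10 = 3.223 mV.
(V_in − V_low)/LSB = (2.1723 − 0) / 0.00322266 = 674.071.
So the output code is 674.

code 674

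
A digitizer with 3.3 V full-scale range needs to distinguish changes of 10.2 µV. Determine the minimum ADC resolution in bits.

19 bits

Number of steps required ≥ 3.3 V / 10.2 µV = 323529.41.
Need 2^N ≥ 323529.41; 2^18 = 262144, 2^19 = 524288.
Minimum N = 19.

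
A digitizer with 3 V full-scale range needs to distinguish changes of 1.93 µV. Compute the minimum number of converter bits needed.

21 bits

Number of steps required ≥ 3 V / 1.93 µV = 1554404.15.
Need 2^N ≥ 1554404.15; 2^20 = 1048576, 2^21 = 2097152.
Minimum N = 21.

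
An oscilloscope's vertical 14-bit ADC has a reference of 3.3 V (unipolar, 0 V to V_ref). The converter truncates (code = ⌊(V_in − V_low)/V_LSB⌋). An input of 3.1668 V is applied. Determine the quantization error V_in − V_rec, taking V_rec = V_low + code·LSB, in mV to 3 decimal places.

Step size: 3.3 V ÷ 2^14 = 201.42 µV.
(V_in − V_low)/LSB = (3.1668 − 0)/0.000201416 = 15722.6822 → code 15722 (floor).
Reconstructed: 3.1666626 V.
Difference: 0.000137402 V → 0.137 mV.

0.137 mV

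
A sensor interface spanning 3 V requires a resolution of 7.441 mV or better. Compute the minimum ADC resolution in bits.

9 bits

Number of steps required ≥ 3 V / 7.441 mV = 403.17.
Need 2^N ≥ 403.17; 2^8 = 256, 2^9 = 512.
Minimum N = 9.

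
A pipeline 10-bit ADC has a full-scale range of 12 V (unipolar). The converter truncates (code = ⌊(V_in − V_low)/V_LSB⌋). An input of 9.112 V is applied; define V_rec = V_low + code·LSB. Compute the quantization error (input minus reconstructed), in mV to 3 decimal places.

6.531 mV

LSB = 12/2^10 = 11.719 mV.
(9.112 − 0)/0.0117188 = 777.5573; ⌊·⌋ gives code 777.
Reconstructed: 9.1054688 V.
Error = 9.112 − 9.1054688 = 0.00653125 V = 6.531 mV.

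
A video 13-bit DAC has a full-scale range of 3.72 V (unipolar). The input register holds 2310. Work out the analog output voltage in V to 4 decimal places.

1.0490 V

LSB = 3.72 V / 2^13 = 454.10 µV.
V_out = 0 + 2310 × 0.000454102 V = 1.04897 V.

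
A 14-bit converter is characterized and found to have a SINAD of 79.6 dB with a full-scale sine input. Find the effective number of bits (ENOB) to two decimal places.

12.93 bits

ENOB = (SINAD − 1.76) / 6.02 = (79.6 − 1.76)/6.02 = 12.930.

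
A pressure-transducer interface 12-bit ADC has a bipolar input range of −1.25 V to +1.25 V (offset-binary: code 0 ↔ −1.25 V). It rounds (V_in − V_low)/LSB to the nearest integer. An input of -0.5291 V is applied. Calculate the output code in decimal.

code 1181

Full-scale span = 2.5 V; LSB = 2.5/2^12 = 0.610 mV.
(-0.5291 − (−1.25)) / 0.000610352 = 1181.123 LSBs.
So the output code is 1181.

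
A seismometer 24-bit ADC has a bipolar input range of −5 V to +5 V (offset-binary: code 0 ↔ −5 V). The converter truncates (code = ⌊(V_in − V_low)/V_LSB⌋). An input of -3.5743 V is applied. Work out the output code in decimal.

code 2391927

Full-scale span = 10 V; LSB = 10/2^24 = 0.60 µV.
Input sits at 2391927.685 steps above V_low.
⌊·⌋(2391927.685) = 2391927.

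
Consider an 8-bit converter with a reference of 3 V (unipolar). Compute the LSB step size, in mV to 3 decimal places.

Full-scale span = 3 V.
LSB = 3 / 2^8 = 3 / 256 = 0.0117188 V = 11.719 mV.

11.719 mV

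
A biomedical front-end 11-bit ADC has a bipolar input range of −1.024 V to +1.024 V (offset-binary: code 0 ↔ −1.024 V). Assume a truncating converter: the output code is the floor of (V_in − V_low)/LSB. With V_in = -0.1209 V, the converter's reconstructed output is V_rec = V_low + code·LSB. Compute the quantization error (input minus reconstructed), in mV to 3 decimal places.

Step size: 2.048 V ÷ 2^11 = 1.000 mV.
Scaled input = 903.1000 LSBs, so code = 903.
V_rec = (−1.024) + 903·0.001 = -0.121 V.
V_in − V_rec = 0.0001 V = 0.100 mV.

0.100 mV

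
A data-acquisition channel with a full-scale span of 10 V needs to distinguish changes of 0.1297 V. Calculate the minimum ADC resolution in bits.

7 bits

Number of steps required ≥ 10 V / 0.1297 V = 77.10.
Need 2^N ≥ 77.10; 2^6 = 64, 2^7 = 128.
Minimum N = 7.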